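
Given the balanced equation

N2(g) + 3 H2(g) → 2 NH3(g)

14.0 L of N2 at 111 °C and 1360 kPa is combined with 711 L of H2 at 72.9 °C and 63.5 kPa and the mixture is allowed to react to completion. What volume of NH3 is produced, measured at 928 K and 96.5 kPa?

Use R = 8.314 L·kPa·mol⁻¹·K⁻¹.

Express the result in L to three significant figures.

836 L

n(N2) = PV/RT = (1360 × 14.0) / (8.314 × 384.15) = 5.962 mol
n(H2) = PV/RT = (63.5 × 711) / (8.314 × 346.05) = 15.69 mol
For 5.962 mol N2, stoichiometry requires (3/1) × 5.962 = 17.89 mol H2; 15.69 mol is available, so H2 is limiting.
n(NH3) = (2/3) × 15.69 = 10.46 mol
V(NH3) = nRT/P = 10.46 × 8.314 × 928 / 96.5 = 836.3 L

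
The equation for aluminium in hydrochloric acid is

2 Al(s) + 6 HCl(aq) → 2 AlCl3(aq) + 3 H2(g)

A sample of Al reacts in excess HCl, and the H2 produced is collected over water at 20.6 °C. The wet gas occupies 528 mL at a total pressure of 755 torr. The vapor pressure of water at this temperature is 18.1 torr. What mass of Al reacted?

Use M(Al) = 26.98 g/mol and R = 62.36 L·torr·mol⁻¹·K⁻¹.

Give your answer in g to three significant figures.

0.382 g

P(H2) = 755 − 18.1 = 736.9 torr
n(H2) = PV/RT = (736.9 × 0.5280) / (62.36 × 293.75) = 0.02124 mol
n(Al) = (2/3) × 0.02124 = 0.01416 mol
m(Al) = 0.01416 × 26.98 = 0.3820 g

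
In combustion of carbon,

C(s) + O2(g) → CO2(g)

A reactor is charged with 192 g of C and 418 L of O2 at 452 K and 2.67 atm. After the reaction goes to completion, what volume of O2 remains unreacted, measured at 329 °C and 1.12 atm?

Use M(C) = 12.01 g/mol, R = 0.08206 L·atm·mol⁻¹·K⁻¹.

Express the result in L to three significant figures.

622 L

n(C) = 192 / 12.01 = 15.99 mol
n(O2) = PV/RT = (2.67 × 418) / (0.08206 × 452) = 30.09 mol
For 15.99 mol C, stoichiometry requires (1/1) × 15.99 = 15.99 mol O2; 30.09 mol is available, so C is limiting.
n(O2) consumed = (1/1) × 15.99 = 15.99 mol; remaining = 30.09 − 15.99 = 14.10 mol
V(O2) = nRT/P = 14.10 × 0.08206 × 602.15 / 1.12 = 622.1 L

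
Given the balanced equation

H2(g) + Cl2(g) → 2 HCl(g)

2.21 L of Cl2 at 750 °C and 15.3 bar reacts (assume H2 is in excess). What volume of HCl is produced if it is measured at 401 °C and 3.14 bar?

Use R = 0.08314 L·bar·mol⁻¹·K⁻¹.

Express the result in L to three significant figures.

14.2 L

n(Cl2) = PV/RT = (15.3 × 2.21) / (0.08314 × 1023.15) = 0.3975 mol
n(HCl) = (2/1) × 0.3975 = 0.7950 mol
V = nRT/P = 0.7950 × 0.08314 × 674.15 / 3.14 = 14.19 L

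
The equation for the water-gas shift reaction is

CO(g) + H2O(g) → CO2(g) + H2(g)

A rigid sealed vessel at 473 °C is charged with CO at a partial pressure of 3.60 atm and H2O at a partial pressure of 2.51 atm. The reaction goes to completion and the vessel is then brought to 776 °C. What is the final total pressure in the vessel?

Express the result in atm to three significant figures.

With V and T fixed, P_i ∝ n_i, so the mole ratios apply directly to partial pressures at 473 °C.
P(H2O) required for 3.60 atm of CO = (1/1) × 3.60 = 3.600 atm; available 2.51 atm, so H2O is limiting.
P(CO) remaining = 3.60 − (1/1) × 2.51 = 1.090 atm
P(gaseous products) = (1+1)/1 × 2.51 = 5.020 atm
P_total at 473 °C = 1.090 + 5.020 = 6.110 atm
Scaling to 776 °C: P = 6.110 × 1049.15/746.15 = 8.591 atm

8.59 atm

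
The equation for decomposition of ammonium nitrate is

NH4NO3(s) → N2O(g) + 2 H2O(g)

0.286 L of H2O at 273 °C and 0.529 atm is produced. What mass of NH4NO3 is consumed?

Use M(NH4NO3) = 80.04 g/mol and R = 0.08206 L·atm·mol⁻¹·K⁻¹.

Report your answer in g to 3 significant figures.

0.135 g

n(H2O) = PV/RT = (0.529 × 0.286) / (0.08206 × 546.15) = 0.003376 mol
n(NH4NO3) = (1/2) × 0.003376 = 0.001688 mol
m(NH4NO3) = 0.001688 × 80.04 = 0.1351 g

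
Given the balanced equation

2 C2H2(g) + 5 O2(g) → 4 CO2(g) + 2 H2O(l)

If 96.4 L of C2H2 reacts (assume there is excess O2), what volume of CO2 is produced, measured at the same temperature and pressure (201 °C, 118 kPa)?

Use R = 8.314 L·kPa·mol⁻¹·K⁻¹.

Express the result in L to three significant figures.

At constant T and P, gas volumes are in the mole ratio: V(CO2) = (4/2) × 96.4 = 192.8 L

193 L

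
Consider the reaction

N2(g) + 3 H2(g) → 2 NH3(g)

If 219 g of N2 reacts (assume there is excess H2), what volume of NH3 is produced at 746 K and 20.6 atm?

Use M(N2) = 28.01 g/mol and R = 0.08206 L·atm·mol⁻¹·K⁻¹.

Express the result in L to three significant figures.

46.5 L

n(N2) = 219.0 / 28.01 = 7.819 mol
n(NH3) = (2/1) × 7.819 = 15.64 mol
V = nRT/P = 15.64 × 0.08206 × 746 / 20.6 = 46.48 L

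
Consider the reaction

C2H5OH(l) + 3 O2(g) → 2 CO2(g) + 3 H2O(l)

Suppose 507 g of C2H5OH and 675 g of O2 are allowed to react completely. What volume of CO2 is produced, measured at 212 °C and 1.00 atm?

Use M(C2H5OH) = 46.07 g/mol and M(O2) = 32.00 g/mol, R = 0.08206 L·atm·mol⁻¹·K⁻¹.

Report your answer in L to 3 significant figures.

560 L

n(C2H5OH) = 507 / 46.07 = 11.00 mol
n(O2) = 675 / 32.00 = 21.09 mol
For 11.00 mol C2H5OH, stoichiometry requires (3/1) × 11.00 = 33.00 mol O2; 21.09 mol is available, so O2 is limiting.
n(CO2) = (2/3) × 21.09 = 14.06 mol
V(CO2) = nRT/P = 14.06 × 0.08206 × 485.15 / 1.00 = 559.7 L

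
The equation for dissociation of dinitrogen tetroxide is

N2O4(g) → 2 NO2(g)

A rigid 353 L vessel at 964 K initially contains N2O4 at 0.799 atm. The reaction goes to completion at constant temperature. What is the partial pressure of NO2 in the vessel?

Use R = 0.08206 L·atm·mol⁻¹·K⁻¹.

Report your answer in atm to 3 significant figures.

n(N2O4)₀ = PV/RT = (0.799 × 353) / (0.08206 × 964) = 3.565 mol
n(NO2) = (2/1) × 3.565 = 7.130 mol
P(NO2) = nRT/V = 7.130 × 0.08206 × 964 / 353 = 1.598 atm

1.60 atm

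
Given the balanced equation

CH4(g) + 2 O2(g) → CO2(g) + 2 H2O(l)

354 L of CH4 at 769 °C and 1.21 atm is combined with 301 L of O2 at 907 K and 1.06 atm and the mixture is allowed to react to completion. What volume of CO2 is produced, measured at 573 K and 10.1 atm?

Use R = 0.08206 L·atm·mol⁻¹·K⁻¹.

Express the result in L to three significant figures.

n(CH4) = PV/RT = (1.21 × 354) / (0.08206 × 1042.15) = 5.009 mol
n(O2) = PV/RT = (1.06 × 301) / (0.08206 × 907) = 4.287 mol
For 5.009 mol CH4, stoichiometry requires (2/1) × 5.009 = 10.02 mol O2; 4.287 mol is available, so O2 is limiting.
n(CO2) = (1/2) × 4.287 = 2.143 mol
V(CO2) = nRT/P = 2.143 × 0.08206 × 573 / 10.1 = 9.977 L

9.98 L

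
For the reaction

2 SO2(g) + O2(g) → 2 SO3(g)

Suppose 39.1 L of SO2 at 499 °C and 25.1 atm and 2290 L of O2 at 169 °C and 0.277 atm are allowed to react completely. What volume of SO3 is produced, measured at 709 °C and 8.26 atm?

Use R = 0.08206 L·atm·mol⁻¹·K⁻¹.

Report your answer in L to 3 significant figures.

151 L

n(SO2) = PV/RT = (25.1 × 39.1) / (0.08206 × 772.15) = 15.49 mol
n(O2) = PV/RT = (0.277 × 2290) / (0.08206 × 442.15) = 17.48 mol
For 15.49 mol SO2, stoichiometry requires (1/2) × 15.49 = 7.745 mol O2; 17.48 mol is available, so SO2 is limiting.
n(SO3) = (2/2) × 15.49 = 15.49 mol
V(SO3) = nRT/P = 15.49 × 0.08206 × 982.15 / 8.26 = 151.1 L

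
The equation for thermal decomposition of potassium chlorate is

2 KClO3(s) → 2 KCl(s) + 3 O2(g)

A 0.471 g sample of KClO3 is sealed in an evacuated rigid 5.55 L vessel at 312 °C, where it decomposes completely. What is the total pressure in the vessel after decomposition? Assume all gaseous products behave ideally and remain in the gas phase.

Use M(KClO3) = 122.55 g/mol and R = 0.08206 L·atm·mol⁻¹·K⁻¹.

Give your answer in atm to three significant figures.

n(KClO3) = 0.471 / 122.55 = 0.003843 mol
n(gas produced) = (3/2) × 0.003843 = 0.005765 mol
P = nRT/V = 0.005765 × 0.08206 × 585.15 / 5.55 = 0.04988 atm

0.0499 atm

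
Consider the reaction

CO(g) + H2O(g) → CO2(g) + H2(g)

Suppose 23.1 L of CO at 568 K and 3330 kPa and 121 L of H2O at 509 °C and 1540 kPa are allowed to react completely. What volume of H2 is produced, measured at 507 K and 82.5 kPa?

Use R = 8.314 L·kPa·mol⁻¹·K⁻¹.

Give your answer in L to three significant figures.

832 L

n(CO) = PV/RT = (3330 × 23.1) / (8.314 × 568) = 16.29 mol
n(H2O) = PV/RT = (1540 × 121) / (8.314 × 782.15) = 28.66 mol
For 16.29 mol CO, stoichiometry requires (1/1) × 16.29 = 16.29 mol H2O; 28.66 mol is available, so CO is limiting.
n(H2) = (1/1) × 16.29 = 16.29 mol
V(H2) = nRT/P = 16.29 × 8.314 × 507 / 82.5 = 832.3 L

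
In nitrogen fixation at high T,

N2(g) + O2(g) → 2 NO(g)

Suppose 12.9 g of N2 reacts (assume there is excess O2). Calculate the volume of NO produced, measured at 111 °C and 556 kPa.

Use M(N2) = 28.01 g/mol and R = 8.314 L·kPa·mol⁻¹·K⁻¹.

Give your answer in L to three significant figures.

5.29 L

n(N2) = 12.90 / 28.01 = 0.4605 mol
n(NO) = (2/1) × 0.4605 = 0.9210 mol
V = nRT/P = 0.9210 × 8.314 × 384.15 / 556 = 5.290 L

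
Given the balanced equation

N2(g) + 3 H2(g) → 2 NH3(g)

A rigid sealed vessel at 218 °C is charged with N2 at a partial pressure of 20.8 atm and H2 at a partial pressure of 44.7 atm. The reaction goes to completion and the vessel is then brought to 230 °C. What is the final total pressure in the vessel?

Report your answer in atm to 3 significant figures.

36.6 atm

Because the vessel is rigid and T is held at 218 °C, work the stoichiometry in partial pressures (P_i = n_iRT/V).
P(H2) required for 20.8 atm of N2 = (3/1) × 20.8 = 62.40 atm; available 44.7 atm, so H2 is limiting.
P(N2) remaining = 20.8 − (1/3) × 44.7 = 5.900 atm
P(gaseous products) = (2)/3 × 44.7 = 29.80 atm
P_total at 218 °C = 5.900 + 29.80 = 35.70 atm
Scaling to 230 °C: P = 35.70 × 503.15/491.15 = 36.57 atm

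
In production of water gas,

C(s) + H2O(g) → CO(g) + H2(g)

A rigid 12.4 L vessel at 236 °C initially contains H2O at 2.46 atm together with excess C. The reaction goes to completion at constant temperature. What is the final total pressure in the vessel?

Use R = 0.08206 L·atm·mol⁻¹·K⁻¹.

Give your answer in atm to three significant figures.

Rigid vessel, constant T ⇒ P scales with total gas moles (1 → 2).
P_final = (2/1) × 2.46 = 4.920 atm

4.92 atm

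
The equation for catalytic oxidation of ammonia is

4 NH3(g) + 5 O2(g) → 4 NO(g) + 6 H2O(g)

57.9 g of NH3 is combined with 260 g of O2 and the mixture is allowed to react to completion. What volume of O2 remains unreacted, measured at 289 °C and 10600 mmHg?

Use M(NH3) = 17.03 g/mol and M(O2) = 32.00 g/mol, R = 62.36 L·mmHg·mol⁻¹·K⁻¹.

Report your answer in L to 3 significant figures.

12.8 L

n(NH3) = 57.9 / 17.03 = 3.400 mol
n(O2) = 260 / 32.00 = 8.125 mol
For 3.400 mol NH3, stoichiometry requires (5/4) × 3.400 = 4.250 mol O2; 8.125 mol is available, so NH3 is limiting.
n(O2) consumed = (5/4) × 3.400 = 4.250 mol; remaining = 8.125 − 4.250 = 3.875 mol
V(O2) = nRT/P = 3.875 × 62.36 × 562.15 / 10600 = 12.82 L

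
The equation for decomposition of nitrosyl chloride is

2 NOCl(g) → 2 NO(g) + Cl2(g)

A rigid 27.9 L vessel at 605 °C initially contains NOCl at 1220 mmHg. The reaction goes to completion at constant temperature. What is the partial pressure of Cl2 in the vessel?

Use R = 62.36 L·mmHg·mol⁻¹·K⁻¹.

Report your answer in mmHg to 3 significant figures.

610 mmHg

n(NOCl)₀ = PV/RT = (1220 × 27.9) / (62.36 × 878.15) = 0.6216 mol
n(Cl2) = (1/2) × 0.6216 = 0.3108 mol
P(Cl2) = nRT/V = 0.3108 × 62.36 × 878.15 / 27.9 = 610.0 mmHg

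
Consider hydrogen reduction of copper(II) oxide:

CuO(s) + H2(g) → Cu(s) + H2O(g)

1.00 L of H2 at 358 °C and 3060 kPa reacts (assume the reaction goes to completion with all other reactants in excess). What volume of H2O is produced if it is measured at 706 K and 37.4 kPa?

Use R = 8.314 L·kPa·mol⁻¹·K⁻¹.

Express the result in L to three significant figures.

91.5 L

n(H2) = PV/RT = (3060 × 1.00) / (8.314 × 631.15) = 0.5831 mol
n(H2O) = (1/1) × 0.5831 = 0.5831 mol
V = nRT/P = 0.5831 × 8.314 × 706 / 37.4 = 91.51 L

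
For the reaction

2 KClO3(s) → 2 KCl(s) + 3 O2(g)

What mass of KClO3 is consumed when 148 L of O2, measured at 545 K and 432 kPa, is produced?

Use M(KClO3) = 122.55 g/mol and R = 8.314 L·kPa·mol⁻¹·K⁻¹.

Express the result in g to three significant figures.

1150 g

n(O2) = PV/RT = (432 × 148) / (8.314 × 545) = 14.11 mol
n(KClO3) = (2/3) × 14.11 = 9.407 mol
m(KClO3) = 9.407 × 122.55 = 1153 g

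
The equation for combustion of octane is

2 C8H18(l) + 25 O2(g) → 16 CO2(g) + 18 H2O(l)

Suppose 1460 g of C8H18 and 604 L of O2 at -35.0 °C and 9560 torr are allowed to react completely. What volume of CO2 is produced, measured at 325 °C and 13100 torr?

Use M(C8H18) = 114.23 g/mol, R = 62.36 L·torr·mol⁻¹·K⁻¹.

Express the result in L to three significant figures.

n(C8H18) = 1460 / 114.23 = 12.78 mol
n(O2) = PV/RT = (9560 × 604) / (62.36 × 238.15) = 388.8 mol
For 12.78 mol C8H18, stoichiometry requires (25/2) × 12.78 = 159.8 mol O2; 388.8 mol is available, so C8H18 is limiting.
n(CO2) = (16/2) × 12.78 = 102.2 mol
V(CO2) = nRT/P = 102.2 × 62.36 × 598.15 / 13100 = 291.0 L

291 L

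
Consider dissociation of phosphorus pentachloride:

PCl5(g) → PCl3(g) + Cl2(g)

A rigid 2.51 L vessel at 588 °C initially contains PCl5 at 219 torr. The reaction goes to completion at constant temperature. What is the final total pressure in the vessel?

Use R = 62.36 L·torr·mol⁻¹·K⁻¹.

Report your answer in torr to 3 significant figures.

Since T and V are fixed, P_final/P_initial = n_final/n_initial = 2/1.
P_final = (2/1) × 219 = 438.0 torr

438 torr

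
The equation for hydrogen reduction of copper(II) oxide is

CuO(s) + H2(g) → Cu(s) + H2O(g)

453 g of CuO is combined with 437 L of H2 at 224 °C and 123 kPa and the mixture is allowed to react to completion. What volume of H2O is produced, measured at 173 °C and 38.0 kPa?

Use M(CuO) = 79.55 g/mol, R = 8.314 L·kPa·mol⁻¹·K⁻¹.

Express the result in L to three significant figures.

556 L

n(CuO) = 453 / 79.55 = 5.695 mol
n(H2) = PV/RT = (123 × 437) / (8.314 × 497.15) = 13.00 mol
For 5.695 mol CuO, stoichiometry requires (1/1) × 5.695 = 5.695 mol H2; 13.00 mol is available, so CuO is limiting.
n(H2O) = (1/1) × 5.695 = 5.695 mol
V(H2O) = nRT/P = 5.695 × 8.314 × 446.15 / 38.0 = 555.9 L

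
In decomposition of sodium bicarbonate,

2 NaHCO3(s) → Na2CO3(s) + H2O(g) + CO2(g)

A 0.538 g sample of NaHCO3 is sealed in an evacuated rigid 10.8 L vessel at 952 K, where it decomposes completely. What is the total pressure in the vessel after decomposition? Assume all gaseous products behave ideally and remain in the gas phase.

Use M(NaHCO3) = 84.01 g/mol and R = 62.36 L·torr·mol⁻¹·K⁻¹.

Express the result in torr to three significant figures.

35.2 torr

n(NaHCO3) = 0.538 / 84.01 = 0.006404 mol
n(gas produced) = (2/2) × 0.006404 = 0.006404 mol
P = nRT/V = 0.006404 × 62.36 × 952 / 10.8 = 35.20 torr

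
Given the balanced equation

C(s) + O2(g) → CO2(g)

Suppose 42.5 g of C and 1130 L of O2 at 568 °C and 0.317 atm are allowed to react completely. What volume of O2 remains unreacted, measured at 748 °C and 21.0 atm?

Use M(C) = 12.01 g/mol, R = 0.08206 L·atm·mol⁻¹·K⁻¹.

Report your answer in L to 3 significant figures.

6.59 L

n(C) = 42.5 / 12.01 = 3.539 mol
n(O2) = PV/RT = (0.317 × 1130) / (0.08206 × 841.15) = 5.190 mol
For 3.539 mol C, stoichiometry requires (1/1) × 3.539 = 3.539 mol O2; 5.190 mol is available, so C is limiting.
n(O2) consumed = (1/1) × 3.539 = 3.539 mol; remaining = 5.190 − 3.539 = 1.651 mol
V(O2) = nRT/P = 1.651 × 0.08206 × 1021.15 / 21.0 = 6.588 L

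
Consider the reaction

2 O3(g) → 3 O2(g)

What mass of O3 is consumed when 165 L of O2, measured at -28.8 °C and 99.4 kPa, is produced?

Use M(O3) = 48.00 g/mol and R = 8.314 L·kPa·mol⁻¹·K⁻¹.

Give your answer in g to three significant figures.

258 g

n(O2) = PV/RT = (99.4 × 165) / (8.314 × 244.35) = 8.073 mol
n(O3) = (2/3) × 8.073 = 5.382 mol
m(O3) = 5.382 × 48.00 = 258.3 g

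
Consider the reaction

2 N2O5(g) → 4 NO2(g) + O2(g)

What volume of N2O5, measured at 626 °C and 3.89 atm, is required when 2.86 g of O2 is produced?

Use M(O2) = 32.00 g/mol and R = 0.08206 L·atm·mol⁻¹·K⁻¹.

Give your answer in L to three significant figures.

n(O2) = 2.860 / 32.00 = 0.08937 mol
n(N2O5) = (2/1) × 0.08937 = 0.1787 mol
V = nRT/P = 0.1787 × 0.08206 × 899.15 / 3.89 = 3.390 L

3.39 L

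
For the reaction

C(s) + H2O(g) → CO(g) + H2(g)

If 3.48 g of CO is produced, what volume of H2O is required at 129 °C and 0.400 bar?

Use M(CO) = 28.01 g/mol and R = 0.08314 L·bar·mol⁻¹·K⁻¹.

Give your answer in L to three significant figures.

10.4 L

n(CO) = 3.480 / 28.01 = 0.1242 mol
n(H2O) = (1/1) × 0.1242 = 0.1242 mol
V = nRT/P = 0.1242 × 0.08314 × 402.15 / 0.400 = 10.38 L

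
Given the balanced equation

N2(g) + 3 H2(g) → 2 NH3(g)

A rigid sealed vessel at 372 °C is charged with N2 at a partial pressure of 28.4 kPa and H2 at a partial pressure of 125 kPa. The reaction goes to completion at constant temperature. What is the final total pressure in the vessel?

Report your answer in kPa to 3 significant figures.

96.6 kPa

With V and T fixed, P_i ∝ n_i, so the mole ratios apply directly to partial pressures at 372 °C.
P(H2) required for 28.4 kPa of N2 = (3/1) × 28.4 = 85.20 kPa; available 125 kPa, so N2 is limiting.
P(H2) remaining = 125 − (3/1) × 28.4 = 39.80 kPa
P(gaseous products) = (2)/1 × 28.4 = 56.80 kPa
P_total at 372 °C = 39.80 + 56.80 = 96.60 kPa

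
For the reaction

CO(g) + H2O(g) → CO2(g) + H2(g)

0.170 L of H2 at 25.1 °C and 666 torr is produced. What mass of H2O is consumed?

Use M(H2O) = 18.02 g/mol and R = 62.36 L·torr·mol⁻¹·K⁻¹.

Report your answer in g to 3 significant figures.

0.110 g

n(H2) = PV/RT = (666 × 0.170) / (62.36 × 298.25) = 0.006087 mol
n(H2O) = (1/1) × 0.006087 = 0.006087 mol
m(H2O) = 0.006087 × 18.02 = 0.1097 g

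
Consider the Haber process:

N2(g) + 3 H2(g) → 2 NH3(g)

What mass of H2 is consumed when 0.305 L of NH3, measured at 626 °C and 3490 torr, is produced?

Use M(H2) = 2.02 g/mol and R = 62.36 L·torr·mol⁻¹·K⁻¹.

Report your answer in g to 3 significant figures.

n(NH3) = PV/RT = (3490 × 0.305) / (62.36 × 899.15) = 0.01898 mol
n(H2) = (3/2) × 0.01898 = 0.02847 mol
m(H2) = 0.02847 × 2.02 = 0.05751 g

0.0575 g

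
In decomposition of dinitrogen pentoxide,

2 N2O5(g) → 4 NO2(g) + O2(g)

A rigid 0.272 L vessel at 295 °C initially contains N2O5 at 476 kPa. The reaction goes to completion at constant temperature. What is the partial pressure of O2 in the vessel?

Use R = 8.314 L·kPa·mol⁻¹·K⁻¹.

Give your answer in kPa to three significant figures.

n(N2O5)₀ = PV/RT = (476 × 0.272) / (8.314 × 568.15) = 0.02741 mol
n(O2) = (1/2) × 0.02741 = 0.01371 mol
P(O2) = nRT/V = 0.01371 × 8.314 × 568.15 / 0.272 = 238.1 kPa

238 kPa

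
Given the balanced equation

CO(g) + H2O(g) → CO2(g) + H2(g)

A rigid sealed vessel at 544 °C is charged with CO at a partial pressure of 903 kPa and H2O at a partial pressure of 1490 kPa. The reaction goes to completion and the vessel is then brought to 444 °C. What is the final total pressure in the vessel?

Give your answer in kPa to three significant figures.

Because the vessel is rigid and T is held at 544 °C, work the stoichiometry in partial pressures (P_i = n_iRT/V).
P(H2O) required for 903 kPa of CO = (1/1) × 903 = 903.0 kPa; available 1490 kPa, so CO is limiting.
P(H2O) remaining = 1490 − (1/1) × 903 = 587.0 kPa
P(gaseous products) = (1+1)/1 × 903 = 1806 kPa
P_total at 544 °C = 587.0 + 1806 = 2393 kPa
Scaling to 444 °C: P = 2393 × 717.15/817.15 = 2100 kPa

2100 kPa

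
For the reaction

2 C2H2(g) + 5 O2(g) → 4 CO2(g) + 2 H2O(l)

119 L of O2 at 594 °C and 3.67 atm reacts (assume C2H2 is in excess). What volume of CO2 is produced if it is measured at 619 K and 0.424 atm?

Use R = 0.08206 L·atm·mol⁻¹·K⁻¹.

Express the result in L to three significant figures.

n(O2) = PV/RT = (3.67 × 119) / (0.08206 × 867.15) = 6.137 mol
n(CO2) = (4/5) × 6.137 = 4.910 mol
V = nRT/P = 4.910 × 0.08206 × 619 / 0.424 = 588.2 L

588 L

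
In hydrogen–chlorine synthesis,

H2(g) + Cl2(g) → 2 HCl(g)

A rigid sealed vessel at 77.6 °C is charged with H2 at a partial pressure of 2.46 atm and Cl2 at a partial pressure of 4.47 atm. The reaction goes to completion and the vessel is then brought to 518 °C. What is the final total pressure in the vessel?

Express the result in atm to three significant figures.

Because the vessel is rigid and T is held at 77.6 °C, work the stoichiometry in partial pressures (P_i = n_iRT/V).
P(Cl2) required for 2.46 atm of H2 = (1/1) × 2.46 = 2.460 atm; available 4.47 atm, so H2 is limiting.
P(Cl2) remaining = 4.47 − (1/1) × 2.46 = 2.010 atm
P(gaseous products) = (2)/1 × 2.46 = 4.920 atm
P_total at 77.6 °C = 2.010 + 4.920 = 6.930 atm
Scaling to 518 °C: P = 6.930 × 791.15/350.75 = 15.63 atm

15.6 atm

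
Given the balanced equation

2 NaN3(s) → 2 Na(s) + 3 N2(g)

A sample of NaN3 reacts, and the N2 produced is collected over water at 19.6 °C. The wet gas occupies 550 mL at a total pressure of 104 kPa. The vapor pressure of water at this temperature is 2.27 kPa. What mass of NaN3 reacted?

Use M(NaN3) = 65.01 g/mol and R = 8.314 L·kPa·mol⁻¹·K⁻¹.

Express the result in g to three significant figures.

0.996 g

P(N2) = 104 − 2.27 = 101.7 kPa
n(N2) = PV/RT = (101.7 × 0.5500) / (8.314 × 292.75) = 0.02298 mol
n(NaN3) = (2/3) × 0.02298 = 0.01532 mol
m(NaN3) = 0.01532 × 65.01 = 0.9960 g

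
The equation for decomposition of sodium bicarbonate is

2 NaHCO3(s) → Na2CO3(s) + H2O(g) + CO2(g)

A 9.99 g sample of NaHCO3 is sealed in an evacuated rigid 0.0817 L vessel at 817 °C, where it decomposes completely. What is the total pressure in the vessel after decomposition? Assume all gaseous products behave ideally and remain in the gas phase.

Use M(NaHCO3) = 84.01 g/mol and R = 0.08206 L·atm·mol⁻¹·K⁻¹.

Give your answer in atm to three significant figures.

130 atm

n(NaHCO3) = 9.99 / 84.01 = 0.1189 mol
n(gas produced) = (2/2) × 0.1189 = 0.1189 mol
P = nRT/V = 0.1189 × 0.08206 × 1090.15 / 0.0817 = 130.2 atm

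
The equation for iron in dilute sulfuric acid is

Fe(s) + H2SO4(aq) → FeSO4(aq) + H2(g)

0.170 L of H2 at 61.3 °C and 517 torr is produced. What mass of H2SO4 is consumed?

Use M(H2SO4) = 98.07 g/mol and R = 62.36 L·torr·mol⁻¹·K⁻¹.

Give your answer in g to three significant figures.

0.413 g

n(H2) = PV/RT = (517 × 0.170) / (62.36 × 334.45) = 0.004214 mol
n(H2SO4) = (1/1) × 0.004214 = 0.004214 mol
m(H2SO4) = 0.004214 × 98.07 = 0.4133 g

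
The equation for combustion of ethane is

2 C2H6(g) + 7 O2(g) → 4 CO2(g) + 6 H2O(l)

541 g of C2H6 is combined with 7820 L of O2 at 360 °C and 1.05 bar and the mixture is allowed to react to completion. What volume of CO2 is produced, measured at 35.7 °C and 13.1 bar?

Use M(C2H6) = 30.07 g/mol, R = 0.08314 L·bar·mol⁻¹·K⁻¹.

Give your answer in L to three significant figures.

70.5 L

n(C2H6) = 541 / 30.07 = 17.99 mol
n(O2) = PV/RT = (1.05 × 7820) / (0.08314 × 633.15) = 156.0 mol
For 17.99 mol C2H6, stoichiometry requires (7/2) × 17.99 = 62.96 mol O2; 156.0 mol is available, so C2H6 is limiting.
n(CO2) = (4/2) × 17.99 = 35.98 mol
V(CO2) = nRT/P = 35.98 × 0.08314 × 308.85 / 13.1 = 70.53 L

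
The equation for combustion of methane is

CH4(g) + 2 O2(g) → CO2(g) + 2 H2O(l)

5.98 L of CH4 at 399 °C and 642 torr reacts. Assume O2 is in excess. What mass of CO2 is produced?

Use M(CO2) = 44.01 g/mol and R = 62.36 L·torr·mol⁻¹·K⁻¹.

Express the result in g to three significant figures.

4.03 g

n(CH4) = PV/RT = (642 × 5.98) / (62.36 × 672.15) = 0.09159 mol
n(CO2) = (1/1) × 0.09159 = 0.09159 mol
m(CO2) = 0.09159 × 44.01 = 4.031 g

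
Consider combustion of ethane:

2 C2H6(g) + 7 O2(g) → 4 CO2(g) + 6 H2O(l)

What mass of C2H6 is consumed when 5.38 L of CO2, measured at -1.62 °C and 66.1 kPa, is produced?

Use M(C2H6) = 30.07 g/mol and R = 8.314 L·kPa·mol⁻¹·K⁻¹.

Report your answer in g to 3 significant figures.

n(CO2) = PV/RT = (66.1 × 5.38) / (8.314 × 271.53) = 0.1575 mol
n(C2H6) = (2/4) × 0.1575 = 0.07875 mol
m(C2H6) = 0.07875 × 30.07 = 2.368 g

2.37 g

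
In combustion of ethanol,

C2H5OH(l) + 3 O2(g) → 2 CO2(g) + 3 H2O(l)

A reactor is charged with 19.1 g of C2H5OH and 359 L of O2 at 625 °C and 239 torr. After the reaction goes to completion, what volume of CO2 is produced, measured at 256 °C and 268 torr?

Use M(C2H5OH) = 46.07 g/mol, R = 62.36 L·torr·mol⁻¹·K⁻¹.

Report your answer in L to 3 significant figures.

102 L

n(C2H5OH) = 19.1 / 46.07 = 0.4146 mol
n(O2) = PV/RT = (239 × 359) / (62.36 × 898.15) = 1.532 mol
For 0.4146 mol C2H5OH, stoichiometry requires (3/1) × 0.4146 = 1.244 mol O2; 1.532 mol is available, so C2H5OH is limiting.
n(CO2) = (2/1) × 0.4146 = 0.8292 mol
V(CO2) = nRT/P = 0.8292 × 62.36 × 529.15 / 268 = 102.1 L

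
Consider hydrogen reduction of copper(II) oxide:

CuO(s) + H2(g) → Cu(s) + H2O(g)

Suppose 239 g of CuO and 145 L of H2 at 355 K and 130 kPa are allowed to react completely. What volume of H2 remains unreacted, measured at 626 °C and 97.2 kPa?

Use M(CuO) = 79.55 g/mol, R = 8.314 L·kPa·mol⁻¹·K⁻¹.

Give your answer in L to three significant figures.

260 L

n(CuO) = 239 / 79.55 = 3.004 mol
n(H2) = PV/RT = (130 × 145) / (8.314 × 355) = 6.387 mol
For 3.004 mol CuO, stoichiometry requires (1/1) × 3.004 = 3.004 mol H2; 6.387 mol is available, so CuO is limiting.
n(H2) consumed = (1/1) × 3.004 = 3.004 mol; remaining = 6.387 − 3.004 = 3.383 mol
V(H2) = nRT/P = 3.383 × 8.314 × 899.15 / 97.2 = 260.2 L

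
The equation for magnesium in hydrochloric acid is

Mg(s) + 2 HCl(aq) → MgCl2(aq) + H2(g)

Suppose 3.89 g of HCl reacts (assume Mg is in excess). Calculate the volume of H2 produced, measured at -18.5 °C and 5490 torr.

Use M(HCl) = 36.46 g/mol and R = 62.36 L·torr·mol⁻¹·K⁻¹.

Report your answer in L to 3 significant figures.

n(HCl) = 3.890 / 36.46 = 0.1067 mol
n(H2) = (1/2) × 0.1067 = 0.05335 mol
V = nRT/P = 0.05335 × 62.36 × 254.65 / 5490 = 0.1543 L

0.154 L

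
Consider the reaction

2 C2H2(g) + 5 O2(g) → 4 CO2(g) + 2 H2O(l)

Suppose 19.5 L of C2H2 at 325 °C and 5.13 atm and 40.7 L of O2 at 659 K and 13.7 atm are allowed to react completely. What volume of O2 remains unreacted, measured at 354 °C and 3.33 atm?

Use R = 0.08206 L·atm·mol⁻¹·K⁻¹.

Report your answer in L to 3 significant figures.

n(C2H2) = PV/RT = (5.13 × 19.5) / (0.08206 × 598.15) = 2.038 mol
n(O2) = PV/RT = (13.7 × 40.7) / (0.08206 × 659) = 10.31 mol
For 2.038 mol C2H2, stoichiometry requires (5/2) × 2.038 = 5.095 mol O2; 10.31 mol is available, so C2H2 is limiting.
n(O2) consumed = (5/2) × 2.038 = 5.095 mol; remaining = 10.31 − 5.095 = 5.215 mol
V(O2) = nRT/P = 5.215 × 0.08206 × 627.15 / 3.33 = 80.60 L

80.6 L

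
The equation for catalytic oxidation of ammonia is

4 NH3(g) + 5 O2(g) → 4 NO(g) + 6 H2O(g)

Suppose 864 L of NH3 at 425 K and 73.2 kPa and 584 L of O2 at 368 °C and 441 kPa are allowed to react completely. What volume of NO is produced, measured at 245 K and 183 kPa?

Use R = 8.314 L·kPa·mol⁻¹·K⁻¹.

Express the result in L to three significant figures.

199 L

n(NH3) = PV/RT = (73.2 × 864) / (8.314 × 425) = 17.90 mol
n(O2) = PV/RT = (441 × 584) / (8.314 × 641.15) = 48.31 mol
For 17.90 mol NH3, stoichiometry requires (5/4) × 17.90 = 22.38 mol O2; 48.31 mol is available, so NH3 is limiting.
n(NO) = (4/4) × 17.90 = 17.90 mol
V(NO) = nRT/P = 17.90 × 8.314 × 245 / 183 = 199.2 L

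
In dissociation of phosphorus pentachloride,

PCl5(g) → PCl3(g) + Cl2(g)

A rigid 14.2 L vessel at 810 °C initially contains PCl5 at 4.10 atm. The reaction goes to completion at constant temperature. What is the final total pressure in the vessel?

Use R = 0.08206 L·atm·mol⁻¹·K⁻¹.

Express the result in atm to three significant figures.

Since T and V are fixed, P_final/P_initial = n_final/n_initial = 2/1.
P_final = (2/1) × 4.10 = 8.200 atm

8.20 atm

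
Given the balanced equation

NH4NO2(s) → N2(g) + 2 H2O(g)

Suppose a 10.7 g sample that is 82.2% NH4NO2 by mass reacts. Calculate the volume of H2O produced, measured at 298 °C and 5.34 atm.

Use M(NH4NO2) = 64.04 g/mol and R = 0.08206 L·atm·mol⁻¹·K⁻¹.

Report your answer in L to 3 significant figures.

mass of NH4NO2 = 10.7 × 82.2/100 = 8.795 g
n(NH4NO2) = 8.795 / 64.04 = 0.1373 mol
n(H2O) = (2/1) × 0.1373 = 0.2746 mol
V = nRT/P = 0.2746 × 0.08206 × 571.15 / 5.34 = 2.410 L

2.41 L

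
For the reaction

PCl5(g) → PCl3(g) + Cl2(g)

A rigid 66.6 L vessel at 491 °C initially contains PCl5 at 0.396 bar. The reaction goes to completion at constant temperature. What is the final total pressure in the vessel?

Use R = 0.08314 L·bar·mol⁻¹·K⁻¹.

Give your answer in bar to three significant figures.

At constant T and V, P ∝ n(gas): 1 mol gas → 2 mol gas.
P_final = (2/1) × 0.396 = 0.7920 bar

0.792 bar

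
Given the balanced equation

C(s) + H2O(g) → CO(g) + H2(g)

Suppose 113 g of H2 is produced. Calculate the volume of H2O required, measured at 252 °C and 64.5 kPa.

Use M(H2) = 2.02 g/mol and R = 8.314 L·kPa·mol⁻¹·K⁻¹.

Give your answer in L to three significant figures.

n(H2) = 113.0 / 2.02 = 55.94 mol
n(H2O) = (1/1) × 55.94 = 55.94 mol
V = nRT/P = 55.94 × 8.314 × 525.15 / 64.5 = 3787 L

3790 L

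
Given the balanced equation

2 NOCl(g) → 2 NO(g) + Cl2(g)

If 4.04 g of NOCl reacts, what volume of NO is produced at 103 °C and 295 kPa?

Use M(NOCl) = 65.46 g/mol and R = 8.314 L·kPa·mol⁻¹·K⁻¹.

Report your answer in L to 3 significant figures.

0.654 L

n(NOCl) = 4.040 / 65.46 = 0.06172 mol
n(NO) = (2/2) × 0.06172 = 0.06172 mol
V = nRT/P = 0.06172 × 8.314 × 376.15 / 295 = 0.6543 L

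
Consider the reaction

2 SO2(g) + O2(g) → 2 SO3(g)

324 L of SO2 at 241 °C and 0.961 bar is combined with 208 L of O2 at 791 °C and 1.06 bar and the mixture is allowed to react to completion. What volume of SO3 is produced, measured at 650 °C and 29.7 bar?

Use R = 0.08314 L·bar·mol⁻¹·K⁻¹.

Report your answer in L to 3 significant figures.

n(SO2) = PV/RT = (0.961 × 324) / (0.08314 × 514.15) = 7.284 mol
n(O2) = PV/RT = (1.06 × 208) / (0.08314 × 1064.15) = 2.492 mol
For 7.284 mol SO2, stoichiometry requires (1/2) × 7.284 = 3.642 mol O2; 2.492 mol is available, so O2 is limiting.
n(SO3) = (2/1) × 2.492 = 4.984 mol
V(SO3) = nRT/P = 4.984 × 0.08314 × 923.15 / 29.7 = 12.88 L

12.9 L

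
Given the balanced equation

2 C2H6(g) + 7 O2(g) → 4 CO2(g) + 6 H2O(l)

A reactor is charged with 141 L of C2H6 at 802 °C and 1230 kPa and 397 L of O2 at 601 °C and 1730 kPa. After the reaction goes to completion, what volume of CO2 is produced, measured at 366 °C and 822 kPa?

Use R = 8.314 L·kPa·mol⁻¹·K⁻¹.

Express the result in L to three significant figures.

n(C2H6) = PV/RT = (1230 × 141) / (8.314 × 1075.15) = 19.40 mol
n(O2) = PV/RT = (1730 × 397) / (8.314 × 874.15) = 94.50 mol
For 19.40 mol C2H6, stoichiometry requires (7/2) × 19.40 = 67.90 mol O2; 94.50 mol is available, so C2H6 is limiting.
n(CO2) = (4/2) × 19.40 = 38.80 mol
V(CO2) = nRT/P = 38.80 × 8.314 × 639.15 / 822 = 250.8 L

251 L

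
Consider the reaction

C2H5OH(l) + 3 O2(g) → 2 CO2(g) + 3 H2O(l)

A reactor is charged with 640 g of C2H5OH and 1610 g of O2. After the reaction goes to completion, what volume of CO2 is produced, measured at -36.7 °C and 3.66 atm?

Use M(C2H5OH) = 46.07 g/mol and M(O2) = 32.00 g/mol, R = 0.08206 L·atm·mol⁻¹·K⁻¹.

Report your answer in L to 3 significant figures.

n(C2H5OH) = 640 / 46.07 = 13.89 mol
n(O2) = 1610 / 32.00 = 50.31 mol
For 13.89 mol C2H5OH, stoichiometry requires (3/1) × 13.89 = 41.67 mol O2; 50.31 mol is available, so C2H5OH is limiting.
n(CO2) = (2/1) × 13.89 = 27.78 mol
V(CO2) = nRT/P = 27.78 × 0.08206 × 236.45 / 3.66 = 147.3 L

147 L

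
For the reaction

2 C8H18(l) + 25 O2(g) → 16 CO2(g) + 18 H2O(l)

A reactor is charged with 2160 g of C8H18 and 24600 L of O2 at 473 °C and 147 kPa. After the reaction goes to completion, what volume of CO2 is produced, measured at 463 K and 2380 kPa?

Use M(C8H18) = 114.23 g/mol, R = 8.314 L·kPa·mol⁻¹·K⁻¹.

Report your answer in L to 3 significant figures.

245 L

n(C8H18) = 2160 / 114.23 = 18.91 mol
n(O2) = PV/RT = (147 × 24600) / (8.314 × 746.15) = 582.9 mol
For 18.91 mol C8H18, stoichiometry requires (25/2) × 18.91 = 236.4 mol O2; 582.9 mol is available, so C8H18 is limiting.
n(CO2) = (16/2) × 18.91 = 151.3 mol
V(CO2) = nRT/P = 151.3 × 8.314 × 463 / 2380 = 244.7 L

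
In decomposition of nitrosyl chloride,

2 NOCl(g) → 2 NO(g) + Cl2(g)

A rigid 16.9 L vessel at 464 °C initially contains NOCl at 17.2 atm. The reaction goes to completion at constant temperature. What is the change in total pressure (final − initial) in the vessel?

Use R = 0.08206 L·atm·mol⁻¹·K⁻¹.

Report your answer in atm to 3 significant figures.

At constant T and V, P ∝ n(gas): 2 mol gas → 3 mol gas.
P_final = (3/2) × 17.2 = 25.80 atm; ΔP = 25.80 − 17.2 = 8.600 atm

8.60 atm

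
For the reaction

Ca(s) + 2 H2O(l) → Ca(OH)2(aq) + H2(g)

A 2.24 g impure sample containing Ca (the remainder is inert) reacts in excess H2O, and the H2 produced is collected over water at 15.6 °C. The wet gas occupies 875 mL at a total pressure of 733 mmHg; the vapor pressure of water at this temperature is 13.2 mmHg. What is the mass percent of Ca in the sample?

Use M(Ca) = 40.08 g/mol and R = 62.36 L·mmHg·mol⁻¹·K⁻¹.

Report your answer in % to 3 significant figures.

62.6 %

P(H2) = 733 − 13.2 = 719.8 mmHg
n(H2) = PV/RT = (719.8 × 0.8750) / (62.36 × 288.75) = 0.03498 mol
n(Ca) = (1/1) × 0.03498 = 0.03498 mol
m(Ca) = 0.03498 × 40.08 = 1.402 g
%Ca = 1.402 / 2.24 × 100 = 62.59%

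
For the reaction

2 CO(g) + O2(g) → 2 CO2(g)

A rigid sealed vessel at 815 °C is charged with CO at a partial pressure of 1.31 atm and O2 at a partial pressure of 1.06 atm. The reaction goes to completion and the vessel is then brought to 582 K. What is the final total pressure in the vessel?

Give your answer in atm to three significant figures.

With V and T fixed, P_i ∝ n_i, so the mole ratios apply directly to partial pressures at 815 °C.
P(O2) required for 1.31 atm of CO = (1/2) × 1.31 = 0.6550 atm; available 1.06 atm, so CO is limiting.
P(O2) remaining = 1.06 − (1/2) × 1.31 = 0.4050 atm
P(gaseous products) = (2)/2 × 1.31 = 1.310 atm
P_total at 815 °C = 0.4050 + 1.310 = 1.715 atm
Scaling to 582 K: P = 1.715 × 582/1088.15 = 0.9173 atm

0.917 atm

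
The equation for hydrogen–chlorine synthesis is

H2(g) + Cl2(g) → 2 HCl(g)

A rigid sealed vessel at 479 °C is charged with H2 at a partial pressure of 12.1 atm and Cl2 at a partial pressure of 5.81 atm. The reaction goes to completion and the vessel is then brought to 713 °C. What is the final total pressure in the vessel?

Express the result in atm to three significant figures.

With V and T fixed, P_i ∝ n_i, so the mole ratios apply directly to partial pressures at 479 °C.
P(Cl2) required for 12.1 atm of H2 = (1/1) × 12.1 = 12.10 atm; available 5.81 atm, so Cl2 is limiting.
P(H2) remaining = 12.1 − (1/1) × 5.81 = 6.290 atm
P(gaseous products) = (2)/1 × 5.81 = 11.62 atm
P_total at 479 °C = 6.290 + 11.62 = 17.91 atm
Scaling to 713 °C: P = 17.91 × 986.15/752.15 = 23.48 atm

23.5 atm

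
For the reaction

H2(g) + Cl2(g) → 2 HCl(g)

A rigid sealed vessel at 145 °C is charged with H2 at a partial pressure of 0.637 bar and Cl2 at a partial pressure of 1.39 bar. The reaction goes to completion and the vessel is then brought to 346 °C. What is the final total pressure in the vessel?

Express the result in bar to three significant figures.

With V and T fixed, P_i ∝ n_i, so the mole ratios apply directly to partial pressures at 145 °C.
P(Cl2) required for 0.637 bar of H2 = (1/1) × 0.637 = 0.6370 bar; available 1.39 bar, so H2 is limiting.
P(Cl2) remaining = 1.39 − (1/1) × 0.637 = 0.7530 bar
P(gaseous products) = (2)/1 × 0.637 = 1.274 bar
P_total at 145 °C = 0.7530 + 1.274 = 2.027 bar
Scaling to 346 °C: P = 2.027 × 619.15/418.15 = 3.001 bar

3.00 bar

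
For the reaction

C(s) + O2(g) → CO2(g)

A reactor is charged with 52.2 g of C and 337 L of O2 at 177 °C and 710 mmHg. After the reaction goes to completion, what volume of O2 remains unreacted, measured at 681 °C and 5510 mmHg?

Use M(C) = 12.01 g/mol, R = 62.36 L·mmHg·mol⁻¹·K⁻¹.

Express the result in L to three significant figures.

n(C) = 52.2 / 12.01 = 4.346 mol
n(O2) = PV/RT = (710 × 337) / (62.36 × 450.15) = 8.524 mol
For 4.346 mol C, stoichiometry requires (1/1) × 4.346 = 4.346 mol O2; 8.524 mol is available, so C is limiting.
n(O2) consumed = (1/1) × 4.346 = 4.346 mol; remaining = 8.524 − 4.346 = 4.178 mol
V(O2) = nRT/P = 4.178 × 62.36 × 954.15 / 5510 = 45.12 L

45.1 L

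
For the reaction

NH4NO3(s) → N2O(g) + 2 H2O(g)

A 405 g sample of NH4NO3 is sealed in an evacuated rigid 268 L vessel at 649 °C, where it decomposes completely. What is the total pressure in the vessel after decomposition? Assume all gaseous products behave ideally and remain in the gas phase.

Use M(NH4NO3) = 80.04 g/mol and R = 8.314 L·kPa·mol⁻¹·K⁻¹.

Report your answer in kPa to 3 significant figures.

434 kPa

n(NH4NO3) = 405 / 80.04 = 5.060 mol
n(gas produced) = (3/1) × 5.060 = 15.18 mol
P = nRT/V = 15.18 × 8.314 × 922.15 / 268 = 434.3 kPa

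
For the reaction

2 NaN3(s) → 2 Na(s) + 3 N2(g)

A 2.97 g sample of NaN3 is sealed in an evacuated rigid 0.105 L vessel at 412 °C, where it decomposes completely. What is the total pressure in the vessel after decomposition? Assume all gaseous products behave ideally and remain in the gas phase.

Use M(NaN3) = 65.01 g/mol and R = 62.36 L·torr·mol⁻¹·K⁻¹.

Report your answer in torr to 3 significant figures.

27900 torr

n(NaN3) = 2.97 / 65.01 = 0.04569 mol
n(gas produced) = (3/2) × 0.04569 = 0.06853 mol
P = nRT/V = 0.06853 × 62.36 × 685.15 / 0.105 = 27890 torr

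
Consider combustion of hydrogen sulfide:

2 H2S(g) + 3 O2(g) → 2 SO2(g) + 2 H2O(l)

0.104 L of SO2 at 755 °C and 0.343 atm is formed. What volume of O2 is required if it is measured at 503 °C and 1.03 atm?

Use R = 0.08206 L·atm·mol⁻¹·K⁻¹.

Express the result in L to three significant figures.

0.0392 L

n(SO2) = PV/RT = (0.343 × 0.104) / (0.08206 × 1028.15) = 0.0004228 mol
n(O2) = (3/2) × 0.0004228 = 0.0006342 mol
V = nRT/P = 0.0006342 × 0.08206 × 776.15 / 1.03 = 0.03922 L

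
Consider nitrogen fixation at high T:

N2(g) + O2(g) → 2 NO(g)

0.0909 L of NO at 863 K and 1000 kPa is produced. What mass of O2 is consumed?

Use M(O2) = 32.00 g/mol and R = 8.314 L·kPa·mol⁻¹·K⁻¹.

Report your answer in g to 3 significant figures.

n(NO) = PV/RT = (1000 × 0.0909) / (8.314 × 863) = 0.01267 mol
n(O2) = (1/2) × 0.01267 = 0.006335 mol
m(O2) = 0.006335 × 32.00 = 0.2027 g

0.203 g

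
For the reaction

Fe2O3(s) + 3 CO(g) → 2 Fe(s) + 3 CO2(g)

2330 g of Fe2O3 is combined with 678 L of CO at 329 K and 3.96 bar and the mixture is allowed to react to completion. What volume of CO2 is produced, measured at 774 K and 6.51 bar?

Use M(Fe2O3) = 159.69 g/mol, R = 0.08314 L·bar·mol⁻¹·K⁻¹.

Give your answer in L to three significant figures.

n(Fe2O3) = 2330 / 159.69 = 14.59 mol
n(CO) = PV/RT = (3.96 × 678) / (0.08314 × 329) = 98.16 mol
For 14.59 mol Fe2O3, stoichiometry requires (3/1) × 14.59 = 43.77 mol CO; 98.16 mol is available, so Fe2O3 is limiting.
n(CO2) = (3/1) × 14.59 = 43.77 mol
V(CO2) = nRT/P = 43.77 × 0.08314 × 774 / 6.51 = 432.7 L

433 L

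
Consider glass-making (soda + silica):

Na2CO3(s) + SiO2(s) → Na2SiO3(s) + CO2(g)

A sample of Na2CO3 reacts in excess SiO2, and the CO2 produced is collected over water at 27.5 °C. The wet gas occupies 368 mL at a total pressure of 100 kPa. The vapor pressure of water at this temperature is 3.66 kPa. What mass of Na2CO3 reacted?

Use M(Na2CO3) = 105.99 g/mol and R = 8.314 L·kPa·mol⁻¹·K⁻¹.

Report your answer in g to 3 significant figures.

P(CO2) = 100 − 3.66 = 96.34 kPa
n(CO2) = PV/RT = (96.34 × 0.3680) / (8.314 × 300.65) = 0.01418 mol
n(Na2CO3) = (1/1) × 0.01418 = 0.01418 mol
m(Na2CO3) = 0.01418 × 105.99 = 1.503 g

1.50 g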